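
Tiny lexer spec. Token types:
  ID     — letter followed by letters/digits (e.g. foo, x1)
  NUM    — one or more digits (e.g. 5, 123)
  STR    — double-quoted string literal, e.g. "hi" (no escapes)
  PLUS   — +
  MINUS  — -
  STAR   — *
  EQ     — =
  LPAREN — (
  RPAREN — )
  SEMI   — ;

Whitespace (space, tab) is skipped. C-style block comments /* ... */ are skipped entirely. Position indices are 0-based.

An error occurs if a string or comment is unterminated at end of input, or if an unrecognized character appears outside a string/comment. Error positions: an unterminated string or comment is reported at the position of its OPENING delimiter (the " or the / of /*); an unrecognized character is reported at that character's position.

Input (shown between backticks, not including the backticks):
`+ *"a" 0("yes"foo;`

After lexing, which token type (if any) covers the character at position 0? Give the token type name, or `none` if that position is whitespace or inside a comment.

pos=0: emit PLUS '+'
pos=2: emit STAR '*'
pos=3: enter STRING mode
pos=3: emit STR "a" (now at pos=6)
pos=7: emit NUM '0' (now at pos=8)
pos=8: emit LPAREN '('
pos=9: enter STRING mode
pos=9: emit STR "yes" (now at pos=14)
pos=14: emit ID 'foo' (now at pos=17)
pos=17: emit SEMI ';'
DONE. 8 tokens: [PLUS, STAR, STR, NUM, LPAREN, STR, ID, SEMI]
Position 0: char is '+' -> PLUS

Answer: PLUS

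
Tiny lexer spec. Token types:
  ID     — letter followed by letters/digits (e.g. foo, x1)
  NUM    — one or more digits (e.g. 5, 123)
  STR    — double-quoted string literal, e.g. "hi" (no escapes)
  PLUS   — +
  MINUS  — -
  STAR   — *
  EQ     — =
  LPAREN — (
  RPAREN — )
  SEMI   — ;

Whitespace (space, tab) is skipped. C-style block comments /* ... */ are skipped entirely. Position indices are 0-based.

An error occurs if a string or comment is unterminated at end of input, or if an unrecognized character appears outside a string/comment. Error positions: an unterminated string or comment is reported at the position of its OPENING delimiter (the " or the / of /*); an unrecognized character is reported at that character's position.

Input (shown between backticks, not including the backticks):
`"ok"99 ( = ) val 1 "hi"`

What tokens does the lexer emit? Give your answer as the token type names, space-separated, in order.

pos=0: enter STRING mode
pos=0: emit STR "ok" (now at pos=4)
pos=4: emit NUM '99' (now at pos=6)
pos=7: emit LPAREN '('
pos=9: emit EQ '='
pos=11: emit RPAREN ')'
pos=13: emit ID 'val' (now at pos=16)
pos=17: emit NUM '1' (now at pos=18)
pos=19: enter STRING mode
pos=19: emit STR "hi" (now at pos=23)
DONE. 8 tokens: [STR, NUM, LPAREN, EQ, RPAREN, ID, NUM, STR]

Answer: STR NUM LPAREN EQ RPAREN ID NUM STR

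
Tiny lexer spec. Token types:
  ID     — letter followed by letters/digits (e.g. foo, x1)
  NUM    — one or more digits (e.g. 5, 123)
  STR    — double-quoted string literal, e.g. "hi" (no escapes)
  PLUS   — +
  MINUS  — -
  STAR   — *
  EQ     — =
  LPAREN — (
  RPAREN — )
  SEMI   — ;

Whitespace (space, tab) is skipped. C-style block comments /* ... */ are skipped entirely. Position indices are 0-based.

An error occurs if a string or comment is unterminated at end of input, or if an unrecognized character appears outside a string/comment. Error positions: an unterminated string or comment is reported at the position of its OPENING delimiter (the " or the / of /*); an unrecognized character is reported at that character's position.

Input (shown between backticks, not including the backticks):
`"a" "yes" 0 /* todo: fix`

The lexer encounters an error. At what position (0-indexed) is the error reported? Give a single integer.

Answer: 12

Derivation:
pos=0: enter STRING mode
pos=0: emit STR "a" (now at pos=3)
pos=4: enter STRING mode
pos=4: emit STR "yes" (now at pos=9)
pos=10: emit NUM '0' (now at pos=11)
pos=12: enter COMMENT mode (saw '/*')
pos=12: ERROR — unterminated comment (reached EOF)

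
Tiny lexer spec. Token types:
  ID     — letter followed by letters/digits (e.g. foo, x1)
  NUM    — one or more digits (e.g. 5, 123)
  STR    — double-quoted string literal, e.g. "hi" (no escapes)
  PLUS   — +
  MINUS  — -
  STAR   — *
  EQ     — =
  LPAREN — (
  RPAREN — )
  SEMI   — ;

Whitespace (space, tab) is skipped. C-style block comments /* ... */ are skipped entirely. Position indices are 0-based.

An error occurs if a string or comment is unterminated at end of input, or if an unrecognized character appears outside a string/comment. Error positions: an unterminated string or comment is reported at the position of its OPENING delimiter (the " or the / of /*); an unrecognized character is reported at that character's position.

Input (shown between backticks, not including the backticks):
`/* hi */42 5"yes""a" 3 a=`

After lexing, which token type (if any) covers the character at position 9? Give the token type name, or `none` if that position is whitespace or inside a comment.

pos=0: enter COMMENT mode (saw '/*')
exit COMMENT mode (now at pos=8)
pos=8: emit NUM '42' (now at pos=10)
pos=11: emit NUM '5' (now at pos=12)
pos=12: enter STRING mode
pos=12: emit STR "yes" (now at pos=17)
pos=17: enter STRING mode
pos=17: emit STR "a" (now at pos=20)
pos=21: emit NUM '3' (now at pos=22)
pos=23: emit ID 'a' (now at pos=24)
pos=24: emit EQ '='
DONE. 7 tokens: [NUM, NUM, STR, STR, NUM, ID, EQ]
Position 9: char is '2' -> NUM

Answer: NUM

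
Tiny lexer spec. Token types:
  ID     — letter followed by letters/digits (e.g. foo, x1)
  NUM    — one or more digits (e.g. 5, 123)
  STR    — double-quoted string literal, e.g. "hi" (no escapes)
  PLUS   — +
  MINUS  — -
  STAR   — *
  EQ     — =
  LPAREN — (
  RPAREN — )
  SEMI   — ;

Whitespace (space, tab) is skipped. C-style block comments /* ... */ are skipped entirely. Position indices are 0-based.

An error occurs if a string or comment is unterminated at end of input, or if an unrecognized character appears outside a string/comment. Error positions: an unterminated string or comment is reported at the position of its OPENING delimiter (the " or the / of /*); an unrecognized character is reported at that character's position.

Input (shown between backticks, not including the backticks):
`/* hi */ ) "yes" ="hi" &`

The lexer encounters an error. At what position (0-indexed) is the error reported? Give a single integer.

pos=0: enter COMMENT mode (saw '/*')
exit COMMENT mode (now at pos=8)
pos=9: emit RPAREN ')'
pos=11: enter STRING mode
pos=11: emit STR "yes" (now at pos=16)
pos=17: emit EQ '='
pos=18: enter STRING mode
pos=18: emit STR "hi" (now at pos=22)
pos=23: ERROR — unrecognized char '&'

Answer: 23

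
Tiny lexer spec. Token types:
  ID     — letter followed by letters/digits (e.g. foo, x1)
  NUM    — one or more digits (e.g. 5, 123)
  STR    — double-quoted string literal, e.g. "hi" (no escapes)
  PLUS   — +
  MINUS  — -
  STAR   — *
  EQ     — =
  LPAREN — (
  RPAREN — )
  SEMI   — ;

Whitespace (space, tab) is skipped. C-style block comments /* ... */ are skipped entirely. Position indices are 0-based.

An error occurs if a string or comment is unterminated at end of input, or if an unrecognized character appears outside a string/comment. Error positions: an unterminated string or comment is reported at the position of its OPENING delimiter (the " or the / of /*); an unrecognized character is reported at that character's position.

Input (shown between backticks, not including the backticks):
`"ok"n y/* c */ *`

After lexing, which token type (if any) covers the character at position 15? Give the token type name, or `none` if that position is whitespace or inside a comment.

Answer: STAR

Derivation:
pos=0: enter STRING mode
pos=0: emit STR "ok" (now at pos=4)
pos=4: emit ID 'n' (now at pos=5)
pos=6: emit ID 'y' (now at pos=7)
pos=7: enter COMMENT mode (saw '/*')
exit COMMENT mode (now at pos=14)
pos=15: emit STAR '*'
DONE. 4 tokens: [STR, ID, ID, STAR]
Position 15: char is '*' -> STAR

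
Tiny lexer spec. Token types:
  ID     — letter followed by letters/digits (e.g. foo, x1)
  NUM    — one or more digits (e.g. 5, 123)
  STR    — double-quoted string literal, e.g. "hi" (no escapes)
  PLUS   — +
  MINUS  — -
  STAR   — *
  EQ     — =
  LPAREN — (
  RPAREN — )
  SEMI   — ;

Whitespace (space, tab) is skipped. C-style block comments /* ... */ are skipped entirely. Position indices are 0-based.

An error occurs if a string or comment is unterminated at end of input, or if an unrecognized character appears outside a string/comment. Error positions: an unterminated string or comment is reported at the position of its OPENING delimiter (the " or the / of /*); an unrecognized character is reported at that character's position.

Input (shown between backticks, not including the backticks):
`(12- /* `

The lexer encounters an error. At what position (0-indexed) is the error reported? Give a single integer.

pos=0: emit LPAREN '('
pos=1: emit NUM '12' (now at pos=3)
pos=3: emit MINUS '-'
pos=5: enter COMMENT mode (saw '/*')
pos=5: ERROR — unterminated comment (reached EOF)

Answer: 5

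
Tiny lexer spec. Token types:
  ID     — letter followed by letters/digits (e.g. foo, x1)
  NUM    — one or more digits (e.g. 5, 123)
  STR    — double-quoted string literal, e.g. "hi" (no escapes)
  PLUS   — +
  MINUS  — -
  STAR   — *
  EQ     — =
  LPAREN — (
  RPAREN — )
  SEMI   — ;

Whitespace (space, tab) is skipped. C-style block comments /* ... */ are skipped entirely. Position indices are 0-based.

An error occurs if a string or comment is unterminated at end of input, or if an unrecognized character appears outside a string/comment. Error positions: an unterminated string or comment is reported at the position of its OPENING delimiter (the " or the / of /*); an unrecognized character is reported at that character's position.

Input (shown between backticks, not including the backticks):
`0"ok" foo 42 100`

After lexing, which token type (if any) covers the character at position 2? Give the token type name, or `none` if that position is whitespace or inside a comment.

Answer: STR

Derivation:
pos=0: emit NUM '0' (now at pos=1)
pos=1: enter STRING mode
pos=1: emit STR "ok" (now at pos=5)
pos=6: emit ID 'foo' (now at pos=9)
pos=10: emit NUM '42' (now at pos=12)
pos=13: emit NUM '100' (now at pos=16)
DONE. 5 tokens: [NUM, STR, ID, NUM, NUM]
Position 2: char is 'o' -> STR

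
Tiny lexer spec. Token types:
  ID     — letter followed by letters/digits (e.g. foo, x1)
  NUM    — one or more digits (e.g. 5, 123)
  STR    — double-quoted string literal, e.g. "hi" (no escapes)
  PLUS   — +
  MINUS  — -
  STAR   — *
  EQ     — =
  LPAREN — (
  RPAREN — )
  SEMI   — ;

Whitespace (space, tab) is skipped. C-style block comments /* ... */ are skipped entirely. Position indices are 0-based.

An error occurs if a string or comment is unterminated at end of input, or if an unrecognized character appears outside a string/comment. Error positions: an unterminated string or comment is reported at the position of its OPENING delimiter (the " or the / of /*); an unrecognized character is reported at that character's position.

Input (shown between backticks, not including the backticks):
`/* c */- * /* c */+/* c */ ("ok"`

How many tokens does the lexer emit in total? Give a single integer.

pos=0: enter COMMENT mode (saw '/*')
exit COMMENT mode (now at pos=7)
pos=7: emit MINUS '-'
pos=9: emit STAR '*'
pos=11: enter COMMENT mode (saw '/*')
exit COMMENT mode (now at pos=18)
pos=18: emit PLUS '+'
pos=19: enter COMMENT mode (saw '/*')
exit COMMENT mode (now at pos=26)
pos=27: emit LPAREN '('
pos=28: enter STRING mode
pos=28: emit STR "ok" (now at pos=32)
DONE. 5 tokens: [MINUS, STAR, PLUS, LPAREN, STR]

Answer: 5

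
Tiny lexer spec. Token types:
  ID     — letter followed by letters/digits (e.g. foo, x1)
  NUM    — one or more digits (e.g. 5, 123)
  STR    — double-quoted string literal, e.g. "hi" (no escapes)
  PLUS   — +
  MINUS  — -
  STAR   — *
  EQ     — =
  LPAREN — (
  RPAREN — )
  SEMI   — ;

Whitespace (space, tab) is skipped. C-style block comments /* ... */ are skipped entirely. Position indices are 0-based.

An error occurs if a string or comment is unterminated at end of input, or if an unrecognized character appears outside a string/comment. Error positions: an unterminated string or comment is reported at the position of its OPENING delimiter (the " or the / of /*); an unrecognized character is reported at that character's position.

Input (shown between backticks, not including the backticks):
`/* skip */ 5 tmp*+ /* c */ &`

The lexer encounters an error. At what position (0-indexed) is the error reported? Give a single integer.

pos=0: enter COMMENT mode (saw '/*')
exit COMMENT mode (now at pos=10)
pos=11: emit NUM '5' (now at pos=12)
pos=13: emit ID 'tmp' (now at pos=16)
pos=16: emit STAR '*'
pos=17: emit PLUS '+'
pos=19: enter COMMENT mode (saw '/*')
exit COMMENT mode (now at pos=26)
pos=27: ERROR — unrecognized char '&'

Answer: 27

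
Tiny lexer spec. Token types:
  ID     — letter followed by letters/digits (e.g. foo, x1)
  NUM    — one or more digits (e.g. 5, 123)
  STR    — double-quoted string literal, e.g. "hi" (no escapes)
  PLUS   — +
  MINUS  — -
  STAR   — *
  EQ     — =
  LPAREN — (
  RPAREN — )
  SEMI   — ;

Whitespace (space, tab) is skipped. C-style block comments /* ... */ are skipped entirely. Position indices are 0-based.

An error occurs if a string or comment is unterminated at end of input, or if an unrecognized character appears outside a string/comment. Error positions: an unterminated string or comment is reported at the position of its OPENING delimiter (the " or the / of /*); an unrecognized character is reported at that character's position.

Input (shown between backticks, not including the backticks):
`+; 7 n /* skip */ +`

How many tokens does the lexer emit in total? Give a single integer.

pos=0: emit PLUS '+'
pos=1: emit SEMI ';'
pos=3: emit NUM '7' (now at pos=4)
pos=5: emit ID 'n' (now at pos=6)
pos=7: enter COMMENT mode (saw '/*')
exit COMMENT mode (now at pos=17)
pos=18: emit PLUS '+'
DONE. 5 tokens: [PLUS, SEMI, NUM, ID, PLUS]

Answer: 5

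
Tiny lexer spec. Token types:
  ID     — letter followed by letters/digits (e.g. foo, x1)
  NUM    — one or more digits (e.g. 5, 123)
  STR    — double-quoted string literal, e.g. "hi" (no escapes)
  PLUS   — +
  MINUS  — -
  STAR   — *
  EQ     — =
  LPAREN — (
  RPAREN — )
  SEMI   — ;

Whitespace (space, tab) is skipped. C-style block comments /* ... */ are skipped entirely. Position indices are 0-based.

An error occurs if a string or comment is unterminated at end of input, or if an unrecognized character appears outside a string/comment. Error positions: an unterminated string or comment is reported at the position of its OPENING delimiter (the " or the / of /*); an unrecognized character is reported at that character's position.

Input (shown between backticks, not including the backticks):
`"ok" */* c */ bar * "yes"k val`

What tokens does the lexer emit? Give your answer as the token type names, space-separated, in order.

Answer: STR STAR ID STAR STR ID ID

Derivation:
pos=0: enter STRING mode
pos=0: emit STR "ok" (now at pos=4)
pos=5: emit STAR '*'
pos=6: enter COMMENT mode (saw '/*')
exit COMMENT mode (now at pos=13)
pos=14: emit ID 'bar' (now at pos=17)
pos=18: emit STAR '*'
pos=20: enter STRING mode
pos=20: emit STR "yes" (now at pos=25)
pos=25: emit ID 'k' (now at pos=26)
pos=27: emit ID 'val' (now at pos=30)
DONE. 7 tokens: [STR, STAR, ID, STAR, STR, ID, ID]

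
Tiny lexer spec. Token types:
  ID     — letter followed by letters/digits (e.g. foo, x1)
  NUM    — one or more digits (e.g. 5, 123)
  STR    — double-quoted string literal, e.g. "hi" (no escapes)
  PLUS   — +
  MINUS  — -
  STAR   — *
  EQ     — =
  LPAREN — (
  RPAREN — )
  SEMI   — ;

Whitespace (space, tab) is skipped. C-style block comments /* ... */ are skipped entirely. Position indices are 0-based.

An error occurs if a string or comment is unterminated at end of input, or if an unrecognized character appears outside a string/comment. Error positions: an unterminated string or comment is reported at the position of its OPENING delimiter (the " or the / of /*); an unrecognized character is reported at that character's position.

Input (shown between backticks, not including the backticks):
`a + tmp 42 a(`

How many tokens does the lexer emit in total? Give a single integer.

Answer: 6

Derivation:
pos=0: emit ID 'a' (now at pos=1)
pos=2: emit PLUS '+'
pos=4: emit ID 'tmp' (now at pos=7)
pos=8: emit NUM '42' (now at pos=10)
pos=11: emit ID 'a' (now at pos=12)
pos=12: emit LPAREN '('
DONE. 6 tokens: [ID, PLUS, ID, NUM, ID, LPAREN]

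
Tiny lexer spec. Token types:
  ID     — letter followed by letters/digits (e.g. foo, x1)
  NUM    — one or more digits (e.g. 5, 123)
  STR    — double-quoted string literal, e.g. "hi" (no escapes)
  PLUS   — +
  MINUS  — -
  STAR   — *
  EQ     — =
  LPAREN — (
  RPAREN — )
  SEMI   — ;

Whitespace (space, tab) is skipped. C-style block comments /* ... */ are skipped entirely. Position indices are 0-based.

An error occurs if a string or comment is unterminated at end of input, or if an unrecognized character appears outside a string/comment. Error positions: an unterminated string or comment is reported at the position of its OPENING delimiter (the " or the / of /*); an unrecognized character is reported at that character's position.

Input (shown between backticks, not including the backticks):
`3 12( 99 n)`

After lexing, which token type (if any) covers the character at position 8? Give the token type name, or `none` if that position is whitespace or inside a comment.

Answer: none

Derivation:
pos=0: emit NUM '3' (now at pos=1)
pos=2: emit NUM '12' (now at pos=4)
pos=4: emit LPAREN '('
pos=6: emit NUM '99' (now at pos=8)
pos=9: emit ID 'n' (now at pos=10)
pos=10: emit RPAREN ')'
DONE. 6 tokens: [NUM, NUM, LPAREN, NUM, ID, RPAREN]
Position 8: char is ' ' -> none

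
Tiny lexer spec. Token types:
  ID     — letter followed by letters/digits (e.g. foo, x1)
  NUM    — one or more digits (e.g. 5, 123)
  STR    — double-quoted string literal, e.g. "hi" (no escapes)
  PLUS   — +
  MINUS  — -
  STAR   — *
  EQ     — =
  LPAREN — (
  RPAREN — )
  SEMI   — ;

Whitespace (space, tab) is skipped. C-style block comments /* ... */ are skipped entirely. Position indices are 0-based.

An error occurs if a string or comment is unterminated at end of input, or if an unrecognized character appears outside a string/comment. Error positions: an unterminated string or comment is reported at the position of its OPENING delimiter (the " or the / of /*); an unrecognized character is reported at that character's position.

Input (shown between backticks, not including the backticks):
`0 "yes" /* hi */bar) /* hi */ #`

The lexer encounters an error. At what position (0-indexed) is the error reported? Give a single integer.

Answer: 30

Derivation:
pos=0: emit NUM '0' (now at pos=1)
pos=2: enter STRING mode
pos=2: emit STR "yes" (now at pos=7)
pos=8: enter COMMENT mode (saw '/*')
exit COMMENT mode (now at pos=16)
pos=16: emit ID 'bar' (now at pos=19)
pos=19: emit RPAREN ')'
pos=21: enter COMMENT mode (saw '/*')
exit COMMENT mode (now at pos=29)
pos=30: ERROR — unrecognized char '#'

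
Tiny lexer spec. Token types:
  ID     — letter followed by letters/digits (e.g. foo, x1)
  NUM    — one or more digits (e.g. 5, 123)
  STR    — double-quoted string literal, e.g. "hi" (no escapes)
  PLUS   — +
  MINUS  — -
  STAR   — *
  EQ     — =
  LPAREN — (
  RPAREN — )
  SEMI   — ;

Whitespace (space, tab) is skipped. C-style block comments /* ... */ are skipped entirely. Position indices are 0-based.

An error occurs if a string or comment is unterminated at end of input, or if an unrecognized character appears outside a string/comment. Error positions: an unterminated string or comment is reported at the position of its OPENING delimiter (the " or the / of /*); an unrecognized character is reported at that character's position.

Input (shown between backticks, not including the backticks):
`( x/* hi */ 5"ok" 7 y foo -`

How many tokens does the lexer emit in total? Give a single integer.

Answer: 8

Derivation:
pos=0: emit LPAREN '('
pos=2: emit ID 'x' (now at pos=3)
pos=3: enter COMMENT mode (saw '/*')
exit COMMENT mode (now at pos=11)
pos=12: emit NUM '5' (now at pos=13)
pos=13: enter STRING mode
pos=13: emit STR "ok" (now at pos=17)
pos=18: emit NUM '7' (now at pos=19)
pos=20: emit ID 'y' (now at pos=21)
pos=22: emit ID 'foo' (now at pos=25)
pos=26: emit MINUS '-'
DONE. 8 tokens: [LPAREN, ID, NUM, STR, NUM, ID, ID, MINUS]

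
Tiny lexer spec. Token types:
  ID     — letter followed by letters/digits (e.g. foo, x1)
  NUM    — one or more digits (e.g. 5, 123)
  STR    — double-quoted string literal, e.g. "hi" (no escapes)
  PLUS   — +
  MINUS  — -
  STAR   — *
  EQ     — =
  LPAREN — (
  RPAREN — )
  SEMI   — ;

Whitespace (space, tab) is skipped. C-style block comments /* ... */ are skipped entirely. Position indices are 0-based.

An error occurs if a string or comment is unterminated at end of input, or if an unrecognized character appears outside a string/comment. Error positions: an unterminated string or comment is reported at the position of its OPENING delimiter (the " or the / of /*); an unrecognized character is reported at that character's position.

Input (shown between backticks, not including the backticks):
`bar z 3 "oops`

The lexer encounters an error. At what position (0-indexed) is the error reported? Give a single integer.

pos=0: emit ID 'bar' (now at pos=3)
pos=4: emit ID 'z' (now at pos=5)
pos=6: emit NUM '3' (now at pos=7)
pos=8: enter STRING mode
pos=8: ERROR — unterminated string

Answer: 8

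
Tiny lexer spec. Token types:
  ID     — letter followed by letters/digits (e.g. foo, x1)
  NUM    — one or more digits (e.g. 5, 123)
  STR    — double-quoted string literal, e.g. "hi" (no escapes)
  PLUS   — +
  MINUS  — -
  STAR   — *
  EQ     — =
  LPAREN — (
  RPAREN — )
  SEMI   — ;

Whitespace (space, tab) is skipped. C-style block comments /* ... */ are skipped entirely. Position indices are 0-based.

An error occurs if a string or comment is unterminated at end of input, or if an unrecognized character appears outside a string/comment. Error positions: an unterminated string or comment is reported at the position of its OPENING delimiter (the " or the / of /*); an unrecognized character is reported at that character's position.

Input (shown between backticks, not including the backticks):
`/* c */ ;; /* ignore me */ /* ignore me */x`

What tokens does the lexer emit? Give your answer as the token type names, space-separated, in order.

pos=0: enter COMMENT mode (saw '/*')
exit COMMENT mode (now at pos=7)
pos=8: emit SEMI ';'
pos=9: emit SEMI ';'
pos=11: enter COMMENT mode (saw '/*')
exit COMMENT mode (now at pos=26)
pos=27: enter COMMENT mode (saw '/*')
exit COMMENT mode (now at pos=42)
pos=42: emit ID 'x' (now at pos=43)
DONE. 3 tokens: [SEMI, SEMI, ID]

Answer: SEMI SEMI ID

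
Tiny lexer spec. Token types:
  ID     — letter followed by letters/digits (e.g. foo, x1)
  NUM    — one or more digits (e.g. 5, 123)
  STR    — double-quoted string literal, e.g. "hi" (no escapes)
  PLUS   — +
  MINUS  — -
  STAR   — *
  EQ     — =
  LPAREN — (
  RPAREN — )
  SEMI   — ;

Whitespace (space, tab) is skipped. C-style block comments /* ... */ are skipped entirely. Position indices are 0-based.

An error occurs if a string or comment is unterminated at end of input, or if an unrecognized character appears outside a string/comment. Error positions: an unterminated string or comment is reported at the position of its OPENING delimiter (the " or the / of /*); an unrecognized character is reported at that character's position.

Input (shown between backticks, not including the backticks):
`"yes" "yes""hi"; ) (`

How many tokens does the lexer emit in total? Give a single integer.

Answer: 6

Derivation:
pos=0: enter STRING mode
pos=0: emit STR "yes" (now at pos=5)
pos=6: enter STRING mode
pos=6: emit STR "yes" (now at pos=11)
pos=11: enter STRING mode
pos=11: emit STR "hi" (now at pos=15)
pos=15: emit SEMI ';'
pos=17: emit RPAREN ')'
pos=19: emit LPAREN '('
DONE. 6 tokens: [STR, STR, STR, SEMI, RPAREN, LPAREN]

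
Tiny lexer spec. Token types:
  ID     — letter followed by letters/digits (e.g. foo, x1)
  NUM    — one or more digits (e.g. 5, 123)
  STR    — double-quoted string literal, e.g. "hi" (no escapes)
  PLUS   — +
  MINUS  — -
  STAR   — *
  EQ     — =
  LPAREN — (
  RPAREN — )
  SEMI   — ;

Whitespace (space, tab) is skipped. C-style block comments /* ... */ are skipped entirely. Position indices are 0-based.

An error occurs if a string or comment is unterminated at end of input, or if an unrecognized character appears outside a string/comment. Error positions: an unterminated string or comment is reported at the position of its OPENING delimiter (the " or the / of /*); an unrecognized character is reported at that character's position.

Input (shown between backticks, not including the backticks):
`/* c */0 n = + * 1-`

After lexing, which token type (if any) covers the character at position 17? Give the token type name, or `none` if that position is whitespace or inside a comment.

pos=0: enter COMMENT mode (saw '/*')
exit COMMENT mode (now at pos=7)
pos=7: emit NUM '0' (now at pos=8)
pos=9: emit ID 'n' (now at pos=10)
pos=11: emit EQ '='
pos=13: emit PLUS '+'
pos=15: emit STAR '*'
pos=17: emit NUM '1' (now at pos=18)
pos=18: emit MINUS '-'
DONE. 7 tokens: [NUM, ID, EQ, PLUS, STAR, NUM, MINUS]
Position 17: char is '1' -> NUM

Answer: NUM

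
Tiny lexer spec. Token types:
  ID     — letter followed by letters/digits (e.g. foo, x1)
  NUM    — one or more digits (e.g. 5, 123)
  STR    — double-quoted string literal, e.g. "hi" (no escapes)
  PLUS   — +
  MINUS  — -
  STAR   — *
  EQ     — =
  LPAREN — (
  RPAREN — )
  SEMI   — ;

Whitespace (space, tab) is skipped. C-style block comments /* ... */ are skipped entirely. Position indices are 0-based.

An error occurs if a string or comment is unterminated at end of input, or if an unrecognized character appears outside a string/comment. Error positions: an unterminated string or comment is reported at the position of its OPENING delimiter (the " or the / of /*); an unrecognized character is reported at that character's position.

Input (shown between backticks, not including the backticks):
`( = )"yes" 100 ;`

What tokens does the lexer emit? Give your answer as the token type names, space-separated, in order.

Answer: LPAREN EQ RPAREN STR NUM SEMI

Derivation:
pos=0: emit LPAREN '('
pos=2: emit EQ '='
pos=4: emit RPAREN ')'
pos=5: enter STRING mode
pos=5: emit STR "yes" (now at pos=10)
pos=11: emit NUM '100' (now at pos=14)
pos=15: emit SEMI ';'
DONE. 6 tokens: [LPAREN, EQ, RPAREN, STR, NUM, SEMI]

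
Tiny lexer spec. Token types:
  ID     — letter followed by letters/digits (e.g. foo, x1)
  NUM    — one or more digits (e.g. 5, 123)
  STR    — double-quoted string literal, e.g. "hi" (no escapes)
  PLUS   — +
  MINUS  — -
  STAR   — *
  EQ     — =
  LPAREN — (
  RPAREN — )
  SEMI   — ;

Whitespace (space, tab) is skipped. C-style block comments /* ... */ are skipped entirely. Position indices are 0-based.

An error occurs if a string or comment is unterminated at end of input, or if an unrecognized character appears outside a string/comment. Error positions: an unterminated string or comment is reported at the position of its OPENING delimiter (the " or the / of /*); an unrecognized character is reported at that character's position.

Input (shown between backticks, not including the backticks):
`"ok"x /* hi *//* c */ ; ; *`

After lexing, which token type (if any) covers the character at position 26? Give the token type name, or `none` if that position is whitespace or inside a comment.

Answer: STAR

Derivation:
pos=0: enter STRING mode
pos=0: emit STR "ok" (now at pos=4)
pos=4: emit ID 'x' (now at pos=5)
pos=6: enter COMMENT mode (saw '/*')
exit COMMENT mode (now at pos=14)
pos=14: enter COMMENT mode (saw '/*')
exit COMMENT mode (now at pos=21)
pos=22: emit SEMI ';'
pos=24: emit SEMI ';'
pos=26: emit STAR '*'
DONE. 5 tokens: [STR, ID, SEMI, SEMI, STAR]
Position 26: char is '*' -> STAR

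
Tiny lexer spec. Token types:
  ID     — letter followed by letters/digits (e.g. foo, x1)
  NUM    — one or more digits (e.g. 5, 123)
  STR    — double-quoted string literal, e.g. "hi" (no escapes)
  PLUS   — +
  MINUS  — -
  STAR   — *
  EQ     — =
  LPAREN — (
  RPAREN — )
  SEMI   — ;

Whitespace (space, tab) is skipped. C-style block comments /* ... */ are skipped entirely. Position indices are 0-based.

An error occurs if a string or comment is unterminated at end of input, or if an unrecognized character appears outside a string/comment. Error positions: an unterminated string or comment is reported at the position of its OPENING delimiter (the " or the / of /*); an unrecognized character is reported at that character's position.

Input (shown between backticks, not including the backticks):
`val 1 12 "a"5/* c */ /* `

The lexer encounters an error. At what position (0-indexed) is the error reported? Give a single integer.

Answer: 21

Derivation:
pos=0: emit ID 'val' (now at pos=3)
pos=4: emit NUM '1' (now at pos=5)
pos=6: emit NUM '12' (now at pos=8)
pos=9: enter STRING mode
pos=9: emit STR "a" (now at pos=12)
pos=12: emit NUM '5' (now at pos=13)
pos=13: enter COMMENT mode (saw '/*')
exit COMMENT mode (now at pos=20)
pos=21: enter COMMENT mode (saw '/*')
pos=21: ERROR — unterminated comment (reached EOF)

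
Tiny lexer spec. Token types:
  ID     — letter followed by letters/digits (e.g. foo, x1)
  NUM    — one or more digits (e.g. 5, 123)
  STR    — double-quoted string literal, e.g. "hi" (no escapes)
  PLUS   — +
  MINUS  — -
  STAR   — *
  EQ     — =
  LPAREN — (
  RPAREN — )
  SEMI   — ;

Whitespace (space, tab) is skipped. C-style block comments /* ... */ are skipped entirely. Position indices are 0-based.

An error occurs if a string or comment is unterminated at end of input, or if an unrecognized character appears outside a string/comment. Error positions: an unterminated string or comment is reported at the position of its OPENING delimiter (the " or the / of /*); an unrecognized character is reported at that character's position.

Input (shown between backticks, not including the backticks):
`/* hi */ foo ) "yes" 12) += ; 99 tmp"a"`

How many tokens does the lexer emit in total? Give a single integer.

pos=0: enter COMMENT mode (saw '/*')
exit COMMENT mode (now at pos=8)
pos=9: emit ID 'foo' (now at pos=12)
pos=13: emit RPAREN ')'
pos=15: enter STRING mode
pos=15: emit STR "yes" (now at pos=20)
pos=21: emit NUM '12' (now at pos=23)
pos=23: emit RPAREN ')'
pos=25: emit PLUS '+'
pos=26: emit EQ '='
pos=28: emit SEMI ';'
pos=30: emit NUM '99' (now at pos=32)
pos=33: emit ID 'tmp' (now at pos=36)
pos=36: enter STRING mode
pos=36: emit STR "a" (now at pos=39)
DONE. 11 tokens: [ID, RPAREN, STR, NUM, RPAREN, PLUS, EQ, SEMI, NUM, ID, STR]

Answer: 11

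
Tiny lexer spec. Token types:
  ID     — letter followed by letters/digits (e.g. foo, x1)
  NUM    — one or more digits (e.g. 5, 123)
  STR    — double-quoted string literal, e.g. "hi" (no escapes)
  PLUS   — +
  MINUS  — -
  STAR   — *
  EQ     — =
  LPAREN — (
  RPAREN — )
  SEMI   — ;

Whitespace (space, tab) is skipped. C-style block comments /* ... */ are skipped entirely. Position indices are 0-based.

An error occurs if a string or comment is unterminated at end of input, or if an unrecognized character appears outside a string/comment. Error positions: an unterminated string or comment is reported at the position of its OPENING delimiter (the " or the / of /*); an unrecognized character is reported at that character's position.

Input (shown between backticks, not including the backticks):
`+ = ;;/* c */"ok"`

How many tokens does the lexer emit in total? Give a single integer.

Answer: 5

Derivation:
pos=0: emit PLUS '+'
pos=2: emit EQ '='
pos=4: emit SEMI ';'
pos=5: emit SEMI ';'
pos=6: enter COMMENT mode (saw '/*')
exit COMMENT mode (now at pos=13)
pos=13: enter STRING mode
pos=13: emit STR "ok" (now at pos=17)
DONE. 5 tokens: [PLUS, EQ, SEMI, SEMI, STR]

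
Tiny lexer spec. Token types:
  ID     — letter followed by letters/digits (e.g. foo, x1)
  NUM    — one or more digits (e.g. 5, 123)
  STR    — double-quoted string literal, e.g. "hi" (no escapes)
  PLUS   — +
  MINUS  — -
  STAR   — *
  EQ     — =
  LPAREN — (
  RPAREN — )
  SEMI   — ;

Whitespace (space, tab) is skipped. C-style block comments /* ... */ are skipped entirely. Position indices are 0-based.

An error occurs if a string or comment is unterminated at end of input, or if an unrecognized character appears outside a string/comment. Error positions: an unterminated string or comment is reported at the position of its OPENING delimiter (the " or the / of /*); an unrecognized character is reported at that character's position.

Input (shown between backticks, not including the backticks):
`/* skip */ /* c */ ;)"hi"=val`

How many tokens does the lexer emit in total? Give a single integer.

pos=0: enter COMMENT mode (saw '/*')
exit COMMENT mode (now at pos=10)
pos=11: enter COMMENT mode (saw '/*')
exit COMMENT mode (now at pos=18)
pos=19: emit SEMI ';'
pos=20: emit RPAREN ')'
pos=21: enter STRING mode
pos=21: emit STR "hi" (now at pos=25)
pos=25: emit EQ '='
pos=26: emit ID 'val' (now at pos=29)
DONE. 5 tokens: [SEMI, RPAREN, STR, EQ, ID]

Answer: 5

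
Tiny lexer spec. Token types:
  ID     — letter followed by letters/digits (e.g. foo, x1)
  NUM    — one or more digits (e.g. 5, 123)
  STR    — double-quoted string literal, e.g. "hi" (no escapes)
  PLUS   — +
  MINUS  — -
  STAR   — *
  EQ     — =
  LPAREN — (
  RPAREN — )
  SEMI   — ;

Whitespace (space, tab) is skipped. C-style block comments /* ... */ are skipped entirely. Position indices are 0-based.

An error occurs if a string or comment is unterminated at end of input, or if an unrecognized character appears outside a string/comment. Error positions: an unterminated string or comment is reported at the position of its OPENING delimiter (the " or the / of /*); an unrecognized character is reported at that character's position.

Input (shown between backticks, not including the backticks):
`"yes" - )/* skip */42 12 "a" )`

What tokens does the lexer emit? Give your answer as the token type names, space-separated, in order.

Answer: STR MINUS RPAREN NUM NUM STR RPAREN

Derivation:
pos=0: enter STRING mode
pos=0: emit STR "yes" (now at pos=5)
pos=6: emit MINUS '-'
pos=8: emit RPAREN ')'
pos=9: enter COMMENT mode (saw '/*')
exit COMMENT mode (now at pos=19)
pos=19: emit NUM '42' (now at pos=21)
pos=22: emit NUM '12' (now at pos=24)
pos=25: enter STRING mode
pos=25: emit STR "a" (now at pos=28)
pos=29: emit RPAREN ')'
DONE. 7 tokens: [STR, MINUS, RPAREN, NUM, NUM, STR, RPAREN]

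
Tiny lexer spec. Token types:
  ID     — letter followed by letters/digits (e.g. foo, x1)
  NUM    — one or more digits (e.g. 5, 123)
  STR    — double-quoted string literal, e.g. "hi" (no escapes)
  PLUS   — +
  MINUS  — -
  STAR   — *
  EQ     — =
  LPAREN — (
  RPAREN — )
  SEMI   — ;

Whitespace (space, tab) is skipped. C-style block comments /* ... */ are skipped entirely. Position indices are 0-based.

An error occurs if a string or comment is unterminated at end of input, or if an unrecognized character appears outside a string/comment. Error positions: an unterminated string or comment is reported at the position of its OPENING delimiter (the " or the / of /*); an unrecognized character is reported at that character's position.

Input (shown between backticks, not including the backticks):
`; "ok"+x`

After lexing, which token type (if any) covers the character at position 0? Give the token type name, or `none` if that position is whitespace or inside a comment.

Answer: SEMI

Derivation:
pos=0: emit SEMI ';'
pos=2: enter STRING mode
pos=2: emit STR "ok" (now at pos=6)
pos=6: emit PLUS '+'
pos=7: emit ID 'x' (now at pos=8)
DONE. 4 tokens: [SEMI, STR, PLUS, ID]
Position 0: char is ';' -> SEMI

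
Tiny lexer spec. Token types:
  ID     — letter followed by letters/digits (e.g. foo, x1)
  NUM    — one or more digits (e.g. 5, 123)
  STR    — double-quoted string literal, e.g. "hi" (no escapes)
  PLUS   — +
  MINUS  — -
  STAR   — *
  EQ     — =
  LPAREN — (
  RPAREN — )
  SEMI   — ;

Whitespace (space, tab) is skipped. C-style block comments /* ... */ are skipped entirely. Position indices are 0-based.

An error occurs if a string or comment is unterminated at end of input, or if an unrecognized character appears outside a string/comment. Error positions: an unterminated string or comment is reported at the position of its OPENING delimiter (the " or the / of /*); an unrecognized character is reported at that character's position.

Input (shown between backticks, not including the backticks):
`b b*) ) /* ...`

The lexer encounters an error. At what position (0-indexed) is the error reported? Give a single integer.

Answer: 8

Derivation:
pos=0: emit ID 'b' (now at pos=1)
pos=2: emit ID 'b' (now at pos=3)
pos=3: emit STAR '*'
pos=4: emit RPAREN ')'
pos=6: emit RPAREN ')'
pos=8: enter COMMENT mode (saw '/*')
pos=8: ERROR — unterminated comment (reached EOF)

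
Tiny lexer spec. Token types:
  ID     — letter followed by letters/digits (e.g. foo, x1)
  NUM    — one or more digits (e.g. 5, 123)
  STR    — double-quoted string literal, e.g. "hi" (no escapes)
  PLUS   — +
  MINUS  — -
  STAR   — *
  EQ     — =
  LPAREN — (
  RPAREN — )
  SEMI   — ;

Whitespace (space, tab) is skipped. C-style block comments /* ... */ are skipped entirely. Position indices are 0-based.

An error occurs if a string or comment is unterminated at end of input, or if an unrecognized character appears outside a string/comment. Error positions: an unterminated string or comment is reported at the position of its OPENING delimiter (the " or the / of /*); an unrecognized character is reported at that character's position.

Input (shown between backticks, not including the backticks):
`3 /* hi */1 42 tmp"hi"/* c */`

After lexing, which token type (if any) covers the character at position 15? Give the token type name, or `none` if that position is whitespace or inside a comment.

pos=0: emit NUM '3' (now at pos=1)
pos=2: enter COMMENT mode (saw '/*')
exit COMMENT mode (now at pos=10)
pos=10: emit NUM '1' (now at pos=11)
pos=12: emit NUM '42' (now at pos=14)
pos=15: emit ID 'tmp' (now at pos=18)
pos=18: enter STRING mode
pos=18: emit STR "hi" (now at pos=22)
pos=22: enter COMMENT mode (saw '/*')
exit COMMENT mode (now at pos=29)
DONE. 5 tokens: [NUM, NUM, NUM, ID, STR]
Position 15: char is 't' -> ID

Answer: ID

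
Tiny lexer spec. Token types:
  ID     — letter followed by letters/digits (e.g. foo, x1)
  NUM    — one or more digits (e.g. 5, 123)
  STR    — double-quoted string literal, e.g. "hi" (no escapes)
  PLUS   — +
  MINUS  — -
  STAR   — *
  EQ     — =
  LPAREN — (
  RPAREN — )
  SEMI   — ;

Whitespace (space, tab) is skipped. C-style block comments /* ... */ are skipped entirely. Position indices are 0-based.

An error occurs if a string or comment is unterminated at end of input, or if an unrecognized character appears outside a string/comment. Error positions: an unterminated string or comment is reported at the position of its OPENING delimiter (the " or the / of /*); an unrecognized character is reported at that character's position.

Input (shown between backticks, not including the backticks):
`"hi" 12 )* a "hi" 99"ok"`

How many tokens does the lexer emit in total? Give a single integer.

pos=0: enter STRING mode
pos=0: emit STR "hi" (now at pos=4)
pos=5: emit NUM '12' (now at pos=7)
pos=8: emit RPAREN ')'
pos=9: emit STAR '*'
pos=11: emit ID 'a' (now at pos=12)
pos=13: enter STRING mode
pos=13: emit STR "hi" (now at pos=17)
pos=18: emit NUM '99' (now at pos=20)
pos=20: enter STRING mode
pos=20: emit STR "ok" (now at pos=24)
DONE. 8 tokens: [STR, NUM, RPAREN, STAR, ID, STR, NUM, STR]

Answer: 8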